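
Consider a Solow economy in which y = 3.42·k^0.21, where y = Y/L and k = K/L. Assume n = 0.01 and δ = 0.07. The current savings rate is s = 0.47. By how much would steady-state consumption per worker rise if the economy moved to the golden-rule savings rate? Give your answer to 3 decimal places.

Capital per worker breaks even when investment replaces (n + δ)·k; here n + δ = 0.08.
Current steady state (s = 0.47): k* = (0.47·3.42/0.08)^(1/0.79) ≈ 44.6077, y* = 3.42·44.6077^0.21 ≈ 7.5928, c* = (1−0.47)·7.5928 ≈ 4.0242.
At the golden rule the marginal product of capital equals n+δ: 0.21·3.42·k^(0.21−1) = 0.08. Solving, k_gold = (0.21·3.42/0.08)^(1/0.79) ≈ 16.0889.
y_gold = 3.42·16.0889^0.21 ≈ 6.1291, c_gold = y_gold − 0.08·k_gold ≈ 4.8420.
Gain: Δc = 4.8420 − 4.0242 ≈ 0.8178.

Δc ≈ 0.818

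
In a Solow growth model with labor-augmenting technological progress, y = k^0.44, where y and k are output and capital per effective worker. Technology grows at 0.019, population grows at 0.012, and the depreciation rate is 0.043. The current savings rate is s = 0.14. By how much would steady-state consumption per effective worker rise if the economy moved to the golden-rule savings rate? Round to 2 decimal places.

Δc ≈ 0.85

The effective depreciation rate is n + g + δ = 0.012 + 0.019 + 0.043 = 0.074.
Current steady state (s = 0.14): k* = (0.14/0.074)^(1/0.56) ≈ 3.1222, y* = 3.1222^0.44 ≈ 1.6503, c* = (1−0.14)·1.6503 ≈ 1.4193.
Golden rule sets MPK = n+g+δ: 0.44·k^(0.44−1) = 0.074, so k_gold = (0.44/0.074)^(1/0.56) ≈ 24.1289.
y_gold = 24.1289^0.44 ≈ 4.0580, c_gold = y_gold − 0.074·k_gold ≈ 2.2725.
Gain: Δc = 2.2725 − 1.4193 ≈ 0.8533.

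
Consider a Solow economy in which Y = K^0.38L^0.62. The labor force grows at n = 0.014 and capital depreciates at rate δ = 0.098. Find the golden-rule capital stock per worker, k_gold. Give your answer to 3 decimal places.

n + δ = 0.014 + 0.098 = 0.112.
Golden rule sets MPK = n+δ: 0.38·k^(0.38−1) = 0.112, so k_gold = (0.38/0.112)^(1/0.62) ≈ 7.1738.

k_gold ≈ 7.174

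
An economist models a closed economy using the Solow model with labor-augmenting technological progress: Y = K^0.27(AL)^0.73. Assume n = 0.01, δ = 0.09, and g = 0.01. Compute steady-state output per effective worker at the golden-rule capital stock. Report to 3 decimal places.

Capital per effective worker breaks even when investment replaces (n + g + δ)·k; here n + g + δ = 0.11.
Maximizing c = f(k) − (n+g+δ)·k gives f'(k) = n+g+δ, i.e. 0.27·k^(0.27−1) = 0.11, so k_gold = (0.27/0.11)^(1/0.73) ≈ 3.4214.
Output: y_gold = k_gold^0.27 = 3.4214^0.27 ≈ 1.3939.

y_gold ≈ 1.394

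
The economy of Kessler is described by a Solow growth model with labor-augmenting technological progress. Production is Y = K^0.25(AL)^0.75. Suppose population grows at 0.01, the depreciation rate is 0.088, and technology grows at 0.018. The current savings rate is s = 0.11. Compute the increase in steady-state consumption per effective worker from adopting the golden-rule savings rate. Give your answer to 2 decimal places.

Δc ≈ 0.09

Capital per effective worker breaks even when investment replaces (n + g + δ)·k; here n + g + δ = 0.116.
Current steady state (s = 0.11): k* = (0.11/0.116)^(1/0.75) ≈ 0.9316, y* = 0.9316^0.25 ≈ 0.9825, c* = (1−0.11)·0.9825 ≈ 0.8744.
Setting f'(k) = n+g+δ gives 0.25·k^(0.25−1) = 0.116, hence k_gold = (0.25/0.116)^(1/0.75) ≈ 2.7838.
y_gold = 2.7838^0.25 ≈ 1.2917, c_gold = y_gold − 0.116·k_gold ≈ 0.9688.
Gain: Δc = 0.9688 − 0.8744 ≈ 0.0944.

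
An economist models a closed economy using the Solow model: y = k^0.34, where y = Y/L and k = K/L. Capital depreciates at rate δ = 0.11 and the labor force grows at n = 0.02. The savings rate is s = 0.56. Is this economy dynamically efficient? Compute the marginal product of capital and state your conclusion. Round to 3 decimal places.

n + δ = 0.02 + 0.11 = 0.13.
Steady-state k*: s·k^0.34 = 0.13·k gives k* = (0.56/0.13)^(1/0.66) ≈ 9.1406.
MPK = 0.34·9.1406^(-0.66) ≈ 0.0789.
MPK < n+δ = 0.13, so the economy is dynamically inefficient (over-saving).

dynamically inefficient; MPK ≈ 0.079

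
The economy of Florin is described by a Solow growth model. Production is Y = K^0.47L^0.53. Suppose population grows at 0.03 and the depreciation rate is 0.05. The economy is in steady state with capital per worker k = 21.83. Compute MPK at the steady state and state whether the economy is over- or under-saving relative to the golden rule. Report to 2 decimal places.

Capital per worker breaks even when investment replaces (n + δ)·k; here n + δ = 0.08.
MPK = 0.47·k^(0.47−1) = 0.47·21.83^(-0.53) ≈ 0.0917.
MPK > 0.08, so the economy is dynamically efficient (under-saving).

under-saving; MPK ≈ 0.09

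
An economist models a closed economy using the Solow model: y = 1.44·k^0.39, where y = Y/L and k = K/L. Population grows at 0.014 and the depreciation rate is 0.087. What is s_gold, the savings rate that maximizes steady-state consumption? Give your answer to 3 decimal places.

s_gold = 0.390

n + δ = 0.014 + 0.087 = 0.101.
At the golden rule MPK = n+δ, and in any Cobb-Douglas steady state s = (n+δ)·k/y = MPK·k/y = capital's share 0.39.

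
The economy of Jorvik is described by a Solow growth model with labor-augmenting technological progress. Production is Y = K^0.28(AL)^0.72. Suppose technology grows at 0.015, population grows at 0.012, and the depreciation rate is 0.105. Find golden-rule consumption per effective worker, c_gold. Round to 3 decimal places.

Capital per effective worker breaks even when investment replaces (n + g + δ)·k; here n + g + δ = 0.132.
Maximizing c = f(k) − (n+g+δ)·k gives f'(k) = n+g+δ, i.e. 0.28·k^(0.28−1) = 0.132, so k_gold = (0.28/0.132)^(1/0.72) ≈ 2.8418.
y_gold = 2.8418^0.28 ≈ 1.3397.
c_gold = y_gold − (n+g+δ)·k_gold = 1.3397 − 0.132·2.8418 ≈ 0.9646.

c_gold ≈ 0.965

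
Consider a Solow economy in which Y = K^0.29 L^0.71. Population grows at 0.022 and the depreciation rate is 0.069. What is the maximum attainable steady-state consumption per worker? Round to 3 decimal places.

c_gold ≈ 1.140

n + δ = 0.022 + 0.069 = 0.091.
At the golden rule the marginal product of capital equals n+δ: 0.29·k^(0.29−1) = 0.091. Solving, k_gold = (0.29/0.091)^(1/0.71) ≈ 5.1163.
y_gold = 5.1163^0.29 ≈ 1.6054.
c_gold = y_gold − (n+δ)·k_gold = 1.6054 − 0.091·5.1163 ≈ 1.1399.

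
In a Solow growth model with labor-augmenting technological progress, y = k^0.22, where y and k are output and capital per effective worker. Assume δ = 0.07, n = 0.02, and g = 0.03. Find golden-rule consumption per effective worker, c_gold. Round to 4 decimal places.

Capital per effective worker breaks even when investment replaces (n + g + δ)·k; here n + g + δ = 0.12.
At the golden rule the marginal product of capital equals n+g+δ: 0.22·k^(0.22−1) = 0.12. Solving, k_gold = (0.22/0.12)^(1/0.78) ≈ 2.1751.
y_gold = 2.1751^0.22 ≈ 1.1864.
c_gold = y_gold − (n+g+δ)·k_gold = 1.1864 − 0.12·2.1751 ≈ 0.9254.

c_gold ≈ 0.9254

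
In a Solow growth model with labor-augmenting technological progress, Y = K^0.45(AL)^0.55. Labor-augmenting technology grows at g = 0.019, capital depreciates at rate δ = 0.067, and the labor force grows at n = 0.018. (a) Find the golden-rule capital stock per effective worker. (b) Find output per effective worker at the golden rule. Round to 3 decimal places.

(a) k_gold ≈ 14.345; (b) y_gold ≈ 3.315

The effective depreciation rate is n + g + δ = 0.018 + 0.019 + 0.067 = 0.104.
Maximizing c = f(k) − (n+g+δ)·k gives f'(k) = n+g+δ, i.e. 0.45·k^(0.45−1) = 0.104, so k_gold = (0.45/0.104)^(1/0.55) ≈ 14.3446.
y_gold = 14.3446^0.45 ≈ 3.3152.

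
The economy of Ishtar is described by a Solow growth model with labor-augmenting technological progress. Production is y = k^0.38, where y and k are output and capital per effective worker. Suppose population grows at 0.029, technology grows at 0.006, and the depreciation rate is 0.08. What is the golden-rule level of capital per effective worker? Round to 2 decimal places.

k_gold ≈ 6.87

The effective depreciation rate is n + g + δ = 0.029 + 0.006 + 0.08 = 0.115.
Golden rule sets MPK = n+g+δ: 0.38·k^(0.38−1) = 0.115, so k_gold = (0.38/0.115)^(1/0.62) ≈ 6.8744.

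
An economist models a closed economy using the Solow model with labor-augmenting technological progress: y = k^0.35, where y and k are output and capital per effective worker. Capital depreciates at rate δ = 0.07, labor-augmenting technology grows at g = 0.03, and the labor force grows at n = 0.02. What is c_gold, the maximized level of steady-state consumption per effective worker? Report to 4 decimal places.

c_gold ≈ 1.1567

The effective depreciation rate is n + g + δ = 0.02 + 0.03 + 0.07 = 0.12.
At the golden rule the marginal product of capital equals n+g+δ: 0.35·k^(0.35−1) = 0.12. Solving, k_gold = (0.35/0.12)^(1/0.65) ≈ 5.1905.
y_gold = 5.1905^0.35 ≈ 1.7796.
c_gold = y_gold − (n+g+δ)·k_gold = 1.7796 − 0.12·5.1905 ≈ 1.1567.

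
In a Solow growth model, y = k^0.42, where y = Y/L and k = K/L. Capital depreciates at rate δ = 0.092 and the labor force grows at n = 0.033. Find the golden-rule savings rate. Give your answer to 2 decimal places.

s_gold = 0.42

n + δ = 0.033 + 0.092 = 0.125.
At the golden rule MPK = n+δ, and in any Cobb-Douglas steady state s = (n+δ)·k/y = MPK·k/y = capital's share 0.42.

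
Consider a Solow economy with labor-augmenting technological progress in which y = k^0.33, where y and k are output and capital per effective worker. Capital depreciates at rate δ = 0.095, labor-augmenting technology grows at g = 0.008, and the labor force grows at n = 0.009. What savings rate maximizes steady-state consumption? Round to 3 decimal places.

n + g + δ = 0.009 + 0.008 + 0.095 = 0.112.
At the golden rule MPK = n+g+δ, and in any Cobb-Douglas steady state s = (n+g+δ)·k/y = MPK·k/y = capital's share 0.33.

s_gold = 0.330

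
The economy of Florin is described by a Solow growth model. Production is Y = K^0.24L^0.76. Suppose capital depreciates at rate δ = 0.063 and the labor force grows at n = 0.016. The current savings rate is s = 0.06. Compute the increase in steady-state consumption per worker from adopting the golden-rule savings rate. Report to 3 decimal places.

Δc ≈ 0.218

Break-even investment rate: n + δ = 0.016 + 0.063 = 0.079.
Current steady state (s = 0.06): k* = (0.06/0.079)^(1/0.76) ≈ 0.6963, y* = 0.6963^0.24 ≈ 0.9168, c* = (1−0.06)·0.9168 ≈ 0.8618.
At the golden rule the marginal product of capital equals n+δ: 0.24·k^(0.24−1) = 0.079. Solving, k_gold = (0.24/0.079)^(1/0.76) ≈ 4.3150.
y_gold = 4.3150^0.24 ≈ 1.4203, c_gold = y_gold − 0.079·k_gold ≈ 1.0795.
Gain: Δc = 1.0795 − 0.8618 ≈ 0.2177.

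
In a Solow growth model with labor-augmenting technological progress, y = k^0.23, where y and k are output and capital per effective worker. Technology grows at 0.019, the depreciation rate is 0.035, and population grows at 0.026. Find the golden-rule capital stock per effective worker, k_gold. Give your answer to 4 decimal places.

n + g + δ = 0.026 + 0.019 + 0.035 = 0.08.
Golden rule sets MPK = n+g+δ: 0.23·k^(0.23−1) = 0.08, so k_gold = (0.23/0.08)^(1/0.77) ≈ 3.9412.

k_gold ≈ 3.9412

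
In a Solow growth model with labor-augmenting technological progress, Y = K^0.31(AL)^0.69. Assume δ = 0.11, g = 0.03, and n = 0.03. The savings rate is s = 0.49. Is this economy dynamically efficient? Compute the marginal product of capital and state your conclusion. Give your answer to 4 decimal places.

dynamically inefficient; MPK ≈ 0.1076

Break-even investment rate: n + g + δ = 0.03 + 0.03 + 0.11 = 0.17.
Steady-state k*: s·k^0.31 = 0.17·k gives k* = (0.49/0.17)^(1/0.69) ≈ 4.6377.
MPK = 0.31·4.6377^(-0.69) ≈ 0.1076.
MPK < n+g+δ = 0.17, so the economy is dynamically inefficient (over-saving).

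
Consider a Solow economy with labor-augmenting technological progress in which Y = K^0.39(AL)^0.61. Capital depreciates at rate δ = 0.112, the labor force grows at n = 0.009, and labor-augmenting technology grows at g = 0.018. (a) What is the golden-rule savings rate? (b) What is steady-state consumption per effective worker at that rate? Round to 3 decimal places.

Break-even investment rate: n + g + δ = 0.009 + 0.018 + 0.112 = 0.139.
For Cobb-Douglas, s_gold equals capital's share: s_gold = 0.39.
At the golden rule the marginal product of capital equals n+g+δ: 0.39·k^(0.39−1) = 0.139. Solving, k_gold = (0.39/0.139)^(1/0.61) ≈ 5.4264.
y_gold = 5.4264^0.39 ≈ 1.9340; c_gold = (1−0.39)·y_gold ≈ 1.1797.

(a) s_gold = 0.390; (b) c_gold ≈ 1.180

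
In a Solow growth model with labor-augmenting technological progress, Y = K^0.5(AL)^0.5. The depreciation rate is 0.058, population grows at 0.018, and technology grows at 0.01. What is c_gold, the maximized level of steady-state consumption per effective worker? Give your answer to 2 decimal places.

c_gold ≈ 2.91

The effective depreciation rate is n + g + δ = 0.018 + 0.01 + 0.058 = 0.086.
At the golden rule the marginal product of capital equals n+g+δ: 0.5·k^(0.5−1) = 0.086. Solving, k_gold = (0.5/0.086)^(1/0.5) ≈ 33.8021.
y_gold = 33.8021^0.5 ≈ 5.8140.
c_gold = y_gold − (n+g+δ)·k_gold = 5.8140 − 0.086·33.8021 ≈ 2.9070.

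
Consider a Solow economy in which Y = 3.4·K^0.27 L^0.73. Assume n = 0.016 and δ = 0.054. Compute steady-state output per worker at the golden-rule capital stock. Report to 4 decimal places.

y_gold ≈ 8.8083

The effective depreciation rate is n + δ = 0.016 + 0.054 = 0.07.
Golden rule sets MPK = n+δ: 0.27·3.4·k^(0.27−1) = 0.07, so k_gold = (0.27·3.4/0.07)^(1/0.73) ≈ 33.9748.
Output: y_gold = 3.4·k_gold^0.27 = 3.4·33.9748^0.27 ≈ 8.8083.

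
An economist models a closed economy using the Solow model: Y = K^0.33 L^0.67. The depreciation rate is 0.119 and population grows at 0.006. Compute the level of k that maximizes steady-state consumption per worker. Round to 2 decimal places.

k_gold ≈ 4.26

Capital per worker breaks even when investment replaces (n + δ)·k; here n + δ = 0.125.
Golden rule sets MPK = n+δ: 0.33·k^(0.33−1) = 0.125, so k_gold = (0.33/0.125)^(1/0.67) ≈ 4.2585.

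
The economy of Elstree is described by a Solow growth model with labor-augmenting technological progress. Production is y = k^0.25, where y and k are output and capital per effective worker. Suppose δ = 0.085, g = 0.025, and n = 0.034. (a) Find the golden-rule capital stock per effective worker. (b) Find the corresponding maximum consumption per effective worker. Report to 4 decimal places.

The effective depreciation rate is n + g + δ = 0.034 + 0.025 + 0.085 = 0.144.
Setting f'(k) = n+g+δ gives 0.25·k^(0.25−1) = 0.144, hence k_gold = (0.25/0.144)^(1/0.75) ≈ 2.0866.
y_gold = 2.0866^0.25 ≈ 1.2019; c_gold = y_gold − 0.144·k_gold ≈ 0.9014.

(a) k_gold ≈ 2.0866; (b) c_gold ≈ 0.9014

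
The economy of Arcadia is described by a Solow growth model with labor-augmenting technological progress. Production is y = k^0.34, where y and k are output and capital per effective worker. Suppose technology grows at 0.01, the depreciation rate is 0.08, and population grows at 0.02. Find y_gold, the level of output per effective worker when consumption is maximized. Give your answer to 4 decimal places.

Break-even investment rate: n + g + δ = 0.02 + 0.01 + 0.08 = 0.11.
Setting f'(k) = n+g+δ gives 0.34·k^(0.34−1) = 0.11, hence k_gold = (0.34/0.11)^(1/0.66) ≈ 5.5278.
Output: y_gold = k_gold^0.34 = 5.5278^0.34 ≈ 1.7884.

y_gold ≈ 1.7884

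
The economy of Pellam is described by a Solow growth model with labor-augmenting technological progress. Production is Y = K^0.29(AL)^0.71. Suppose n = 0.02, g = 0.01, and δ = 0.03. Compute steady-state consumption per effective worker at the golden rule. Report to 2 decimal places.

c_gold ≈ 1.35

n + g + δ = 0.02 + 0.01 + 0.03 = 0.06.
Golden rule sets MPK = n+g+δ: 0.29·k^(0.29−1) = 0.06, so k_gold = (0.29/0.06)^(1/0.71) ≈ 9.1987.
y_gold = 9.1987^0.29 ≈ 1.9032.
c_gold = y_gold − (n+g+δ)·k_gold = 1.9032 − 0.06·9.1987 ≈ 1.3513.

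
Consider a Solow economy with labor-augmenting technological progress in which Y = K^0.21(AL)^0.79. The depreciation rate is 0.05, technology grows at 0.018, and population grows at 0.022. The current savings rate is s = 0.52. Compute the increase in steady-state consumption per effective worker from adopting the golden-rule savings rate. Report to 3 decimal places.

n + g + δ = 0.022 + 0.018 + 0.05 = 0.09.
Current steady state (s = 0.52): k* = (0.52/0.09)^(1/0.79) ≈ 9.2099, y* = 9.2099^0.21 ≈ 1.5940, c* = (1−0.52)·1.5940 ≈ 0.7651.
Maximizing c = f(k) − (n+g+δ)·k gives f'(k) = n+g+δ, i.e. 0.21·k^(0.21−1) = 0.09, so k_gold = (0.21/0.09)^(1/0.79) ≈ 2.9228.
y_gold = 2.9228^0.21 ≈ 1.2526, c_gold = y_gold − 0.09·k_gold ≈ 0.9896.
Gain: Δc = 0.9896 − 0.7651 ≈ 0.2244.

Δc ≈ 0.224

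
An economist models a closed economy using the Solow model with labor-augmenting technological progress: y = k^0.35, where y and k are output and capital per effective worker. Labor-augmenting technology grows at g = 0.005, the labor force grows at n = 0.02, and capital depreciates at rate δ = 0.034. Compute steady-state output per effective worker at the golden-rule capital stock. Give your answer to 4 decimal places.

y_gold ≈ 2.6082

Break-even investment rate: n + g + δ = 0.02 + 0.005 + 0.034 = 0.059.
At the golden rule the marginal product of capital equals n+g+δ: 0.35·k^(0.35−1) = 0.059. Solving, k_gold = (0.35/0.059)^(1/0.65) ≈ 15.4726.
Output: y_gold = k_gold^0.35 = 15.4726^0.35 ≈ 2.6082.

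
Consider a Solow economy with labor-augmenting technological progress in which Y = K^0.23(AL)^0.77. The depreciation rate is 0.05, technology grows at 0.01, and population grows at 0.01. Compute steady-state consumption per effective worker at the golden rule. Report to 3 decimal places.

c_gold ≈ 1.099

n + g + δ = 0.01 + 0.01 + 0.05 = 0.07.
Golden rule sets MPK = n+g+δ: 0.23·k^(0.23−1) = 0.07, so k_gold = (0.23/0.07)^(1/0.77) ≈ 4.6876.
y_gold = 4.6876^0.23 ≈ 1.4267.
c_gold = y_gold − (n+g+δ)·k_gold = 1.4267 − 0.07·4.6876 ≈ 1.0985.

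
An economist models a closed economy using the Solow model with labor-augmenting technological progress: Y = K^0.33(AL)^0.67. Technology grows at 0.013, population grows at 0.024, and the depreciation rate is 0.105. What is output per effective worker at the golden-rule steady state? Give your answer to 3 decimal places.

y_gold ≈ 1.515

The effective depreciation rate is n + g + δ = 0.024 + 0.013 + 0.105 = 0.142.
Maximizing c = f(k) − (n+g+δ)·k gives f'(k) = n+g+δ, i.e. 0.33·k^(0.33−1) = 0.142, so k_gold = (0.33/0.142)^(1/0.67) ≈ 3.5205.
Output: y_gold = k_gold^0.33 = 3.5205^0.33 ≈ 1.5149.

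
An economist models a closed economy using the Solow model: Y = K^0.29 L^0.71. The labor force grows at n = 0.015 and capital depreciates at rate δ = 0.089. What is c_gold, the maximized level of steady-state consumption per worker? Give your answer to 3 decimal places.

c_gold ≈ 1.079

Break-even investment rate: n + δ = 0.015 + 0.089 = 0.104.
Maximizing c = f(k) − (n+δ)·k gives f'(k) = n+δ, i.e. 0.29·k^(0.29−1) = 0.104, so k_gold = (0.29/0.104)^(1/0.71) ≈ 4.2391.
y_gold = 4.2391^0.29 ≈ 1.5202.
c_gold = y_gold − (n+δ)·k_gold = 1.5202 − 0.104·4.2391 ≈ 1.0794.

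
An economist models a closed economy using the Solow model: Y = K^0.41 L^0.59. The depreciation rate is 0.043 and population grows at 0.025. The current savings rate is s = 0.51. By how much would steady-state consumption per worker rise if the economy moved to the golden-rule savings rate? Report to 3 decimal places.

The effective depreciation rate is n + δ = 0.025 + 0.043 = 0.068.
Current steady state (s = 0.51): k* = (0.51/0.068)^(1/0.59) ≈ 30.4197, y* = 30.4197^0.41 ≈ 4.0560, c* = (1−0.51)·4.0560 ≈ 1.9874.
Setting f'(k) = n+δ gives 0.41·k^(0.41−1) = 0.068, hence k_gold = (0.41/0.068)^(1/0.59) ≈ 21.0136.
y_gold = 21.0136^0.41 ≈ 3.4852, c_gold = y_gold − 0.068·k_gold ≈ 2.0563.
Gain: Δc = 2.0563 − 1.9874 ≈ 0.0688.

Δc ≈ 0.069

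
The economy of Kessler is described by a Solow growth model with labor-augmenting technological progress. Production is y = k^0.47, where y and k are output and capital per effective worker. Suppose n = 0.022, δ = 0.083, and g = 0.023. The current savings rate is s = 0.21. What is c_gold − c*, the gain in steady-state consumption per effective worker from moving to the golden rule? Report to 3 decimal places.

Δc ≈ 0.454

Capital per effective worker breaks even when investment replaces (n + g + δ)·k; here n + g + δ = 0.128.
Current steady state (s = 0.21): k* = (0.21/0.128)^(1/0.53) ≈ 2.5449, y* = 2.5449^0.47 ≈ 1.5512, c* = (1−0.21)·1.5512 ≈ 1.2255.
Golden rule sets MPK = n+g+δ: 0.47·k^(0.47−1) = 0.128, so k_gold = (0.47/0.128)^(1/0.53) ≈ 11.6366.
y_gold = 11.6366^0.47 ≈ 3.1691, c_gold = y_gold − 0.128·k_gold ≈ 1.6796.
Gain: Δc = 1.6796 − 1.2255 ≈ 0.4542.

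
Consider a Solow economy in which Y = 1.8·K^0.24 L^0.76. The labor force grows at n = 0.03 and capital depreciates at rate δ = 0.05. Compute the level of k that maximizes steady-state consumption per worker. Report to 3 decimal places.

k_gold ≈ 9.198

Break-even investment rate: n + δ = 0.03 + 0.05 = 0.08.
Golden rule sets MPK = n+δ: 0.24·1.8·k^(0.24−1) = 0.08, so k_gold = (0.24·1.8/0.08)^(1/0.76) ≈ 9.1976.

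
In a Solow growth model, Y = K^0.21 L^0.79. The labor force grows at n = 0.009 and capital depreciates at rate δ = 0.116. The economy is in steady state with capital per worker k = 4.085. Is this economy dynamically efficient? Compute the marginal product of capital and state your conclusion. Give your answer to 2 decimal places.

n + δ = 0.009 + 0.116 = 0.125.
MPK = 0.21·k^(0.21−1) = 0.21·4.085^(-0.79) ≈ 0.0691.
MPK < 0.125, so the economy is dynamically inefficient (over-saving).

dynamically inefficient; MPK ≈ 0.07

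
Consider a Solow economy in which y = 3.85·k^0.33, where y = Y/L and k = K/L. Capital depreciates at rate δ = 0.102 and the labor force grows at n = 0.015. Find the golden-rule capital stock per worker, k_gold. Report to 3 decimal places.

k_gold ≈ 35.152

Capital per worker breaks even when investment replaces (n + δ)·k; here n + δ = 0.117.
Maximizing c = f(k) − (n+δ)·k gives f'(k) = n+δ, i.e. 0.33·3.85·k^(0.33−1) = 0.117, so k_gold = (0.33·3.85/0.117)^(1/0.67) ≈ 35.1523.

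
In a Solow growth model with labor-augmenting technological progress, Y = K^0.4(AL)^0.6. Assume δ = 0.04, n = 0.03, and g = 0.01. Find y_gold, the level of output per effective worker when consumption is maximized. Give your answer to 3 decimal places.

The effective depreciation rate is n + g + δ = 0.03 + 0.01 + 0.04 = 0.08.
Maximizing c = f(k) − (n+g+δ)·k gives f'(k) = n+g+δ, i.e. 0.4·k^(0.4−1) = 0.08, so k_gold = (0.4/0.08)^(1/0.6) ≈ 14.6201.
Output: y_gold = k_gold^0.4 = 14.6201^0.4 ≈ 2.9240.

y_gold ≈ 2.924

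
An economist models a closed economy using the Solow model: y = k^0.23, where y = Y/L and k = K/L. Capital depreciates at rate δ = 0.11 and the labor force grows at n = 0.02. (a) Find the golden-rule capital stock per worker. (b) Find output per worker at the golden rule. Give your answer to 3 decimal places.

(a) k_gold ≈ 2.098; (b) y_gold ≈ 1.186

Capital per worker breaks even when investment replaces (n + δ)·k; here n + δ = 0.13.
Maximizing c = f(k) − (n+δ)·k gives f'(k) = n+δ, i.e. 0.23·k^(0.23−1) = 0.13, so k_gold = (0.23/0.13)^(1/0.77) ≈ 2.0980.
y_gold = 2.0980^0.23 ≈ 1.1858.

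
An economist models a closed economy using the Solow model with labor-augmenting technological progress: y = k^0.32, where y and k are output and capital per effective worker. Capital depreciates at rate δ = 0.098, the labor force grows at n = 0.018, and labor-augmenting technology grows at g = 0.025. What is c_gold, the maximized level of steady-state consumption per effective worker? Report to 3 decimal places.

Break-even investment rate: n + g + δ = 0.018 + 0.025 + 0.098 = 0.141.
At the golden rule the marginal product of capital equals n+g+δ: 0.32·k^(0.32−1) = 0.141. Solving, k_gold = (0.32/0.141)^(1/0.68) ≈ 3.3375.
y_gold = 3.3375^0.32 ≈ 1.4706.
c_gold = y_gold − (n+g+δ)·k_gold = 1.4706 − 0.141·3.3375 ≈ 1.0000.

c_gold ≈ 1.000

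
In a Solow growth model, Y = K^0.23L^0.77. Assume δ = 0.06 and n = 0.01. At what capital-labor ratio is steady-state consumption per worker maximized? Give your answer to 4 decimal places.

n + δ = 0.01 + 0.06 = 0.07.
At the golden rule the marginal product of capital equals n+δ: 0.23·k^(0.23−1) = 0.07. Solving, k_gold = (0.23/0.07)^(1/0.77) ≈ 4.6876.

k_gold ≈ 4.6876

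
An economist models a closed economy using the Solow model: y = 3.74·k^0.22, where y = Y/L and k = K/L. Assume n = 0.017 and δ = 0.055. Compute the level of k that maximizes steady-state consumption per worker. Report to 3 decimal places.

Capital per worker breaks even when investment replaces (n + δ)·k; here n + δ = 0.072.
Golden rule sets MPK = n+δ: 0.22·3.74·k^(0.22−1) = 0.072, so k_gold = (0.22·3.74/0.072)^(1/0.78) ≈ 22.7175.

k_gold ≈ 22.718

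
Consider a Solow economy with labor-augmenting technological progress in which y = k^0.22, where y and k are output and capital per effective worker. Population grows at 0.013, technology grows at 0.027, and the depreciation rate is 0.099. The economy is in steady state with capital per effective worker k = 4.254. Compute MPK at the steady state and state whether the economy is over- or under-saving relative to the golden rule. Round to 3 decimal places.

Break-even investment rate: n + g + δ = 0.013 + 0.027 + 0.099 = 0.139.
MPK = 0.22·k^(0.22−1) = 0.22·4.254^(-0.78) ≈ 0.0711.
MPK < 0.139, so the economy is dynamically inefficient (over-saving).

over-saving; MPK ≈ 0.071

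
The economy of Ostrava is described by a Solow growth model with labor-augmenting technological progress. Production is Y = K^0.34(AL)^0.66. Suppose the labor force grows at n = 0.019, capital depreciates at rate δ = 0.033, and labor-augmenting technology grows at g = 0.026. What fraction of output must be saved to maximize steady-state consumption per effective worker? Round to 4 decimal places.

s_gold = 0.3400

Break-even investment rate: n + g + δ = 0.019 + 0.026 + 0.033 = 0.078.
At the golden rule MPK = n+g+δ, and in any Cobb-Douglas steady state s = (n+g+δ)·k/y = MPK·k/y = capital's share 0.34.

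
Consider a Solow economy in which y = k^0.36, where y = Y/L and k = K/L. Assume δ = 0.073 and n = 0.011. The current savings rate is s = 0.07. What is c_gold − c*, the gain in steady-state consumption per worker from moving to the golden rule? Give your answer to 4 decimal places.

Capital per worker breaks even when investment replaces (n + δ)·k; here n + δ = 0.084.
Current steady state (s = 0.07): k* = (0.07/0.084)^(1/0.64) ≈ 0.7521, y* = 0.7521^0.36 ≈ 0.9025, c* = (1−0.07)·0.9025 ≈ 0.8394.
Setting f'(k) = n+δ gives 0.36·k^(0.36−1) = 0.084, hence k_gold = (0.36/0.084)^(1/0.64) ≈ 9.7171.
y_gold = 9.7171^0.36 ≈ 2.2673, c_gold = y_gold − 0.084·k_gold ≈ 1.4511.
Gain: Δc = 1.4511 − 0.8394 ≈ 0.6117.

Δc ≈ 0.6117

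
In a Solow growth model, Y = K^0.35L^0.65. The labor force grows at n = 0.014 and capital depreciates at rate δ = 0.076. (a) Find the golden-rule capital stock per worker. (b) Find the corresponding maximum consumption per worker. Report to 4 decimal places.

(a) k_gold ≈ 8.0802; (b) c_gold ≈ 1.3506

Capital per worker breaks even when investment replaces (n + δ)·k; here n + δ = 0.09.
Maximizing c = f(k) − (n+δ)·k gives f'(k) = n+δ, i.e. 0.35·k^(0.35−1) = 0.09, so k_gold = (0.35/0.09)^(1/0.65) ≈ 8.0802.
y_gold = 8.0802^0.35 ≈ 2.0778; c_gold = y_gold − 0.09·k_gold ≈ 1.3506.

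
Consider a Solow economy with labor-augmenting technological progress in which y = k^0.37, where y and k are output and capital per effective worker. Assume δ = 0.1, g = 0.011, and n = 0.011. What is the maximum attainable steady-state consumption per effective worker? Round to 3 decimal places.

The effective depreciation rate is n + g + δ = 0.011 + 0.011 + 0.1 = 0.122.
Maximizing c = f(k) − (n+g+δ)·k gives f'(k) = n+g+δ, i.e. 0.37·k^(0.37−1) = 0.122, so k_gold = (0.37/0.122)^(1/0.63) ≈ 5.8187.
y_gold = 5.8187^0.37 ≈ 1.9186.
c_gold = y_gold − (n+g+δ)·k_gold = 1.9186 − 0.122·5.8187 ≈ 1.2087.

c_gold ≈ 1.209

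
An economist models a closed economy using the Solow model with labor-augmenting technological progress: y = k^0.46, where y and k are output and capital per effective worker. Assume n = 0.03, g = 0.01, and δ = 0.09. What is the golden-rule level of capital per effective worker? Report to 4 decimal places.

k_gold ≈ 10.3830

The effective depreciation rate is n + g + δ = 0.03 + 0.01 + 0.09 = 0.13.
Golden rule sets MPK = n+g+δ: 0.46·k^(0.46−1) = 0.13, so k_gold = (0.46/0.13)^(1/0.54) ≈ 10.3830.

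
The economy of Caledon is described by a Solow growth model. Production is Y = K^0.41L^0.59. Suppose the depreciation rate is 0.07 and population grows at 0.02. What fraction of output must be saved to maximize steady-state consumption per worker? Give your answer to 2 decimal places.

s_gold = 0.41

n + δ = 0.02 + 0.07 = 0.09.
At the golden rule MPK = n+δ, and in any Cobb-Douglas steady state s = (n+δ)·k/y = MPK·k/y = capital's share 0.41.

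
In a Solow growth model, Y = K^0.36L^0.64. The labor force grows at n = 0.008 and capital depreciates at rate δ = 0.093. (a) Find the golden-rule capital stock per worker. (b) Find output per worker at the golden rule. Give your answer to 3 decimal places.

(a) k_gold ≈ 7.286; (b) y_gold ≈ 2.044

Capital per worker breaks even when investment replaces (n + δ)·k; here n + δ = 0.101.
Golden rule sets MPK = n+δ: 0.36·k^(0.36−1) = 0.101, so k_gold = (0.36/0.101)^(1/0.64) ≈ 7.2857.
y_gold = 7.2857^0.36 ≈ 2.0440.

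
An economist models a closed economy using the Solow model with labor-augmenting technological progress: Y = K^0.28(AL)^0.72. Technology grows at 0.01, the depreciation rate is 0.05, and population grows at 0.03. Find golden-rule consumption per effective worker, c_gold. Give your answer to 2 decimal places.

The effective depreciation rate is n + g + δ = 0.03 + 0.01 + 0.05 = 0.09.
Setting f'(k) = n+g+δ gives 0.28·k^(0.28−1) = 0.09, hence k_gold = (0.28/0.09)^(1/0.72) ≈ 4.8373.
y_gold = 4.8373^0.28 ≈ 1.5549.
c_gold = y_gold − (n+g+δ)·k_gold = 1.5549 − 0.09·4.8373 ≈ 1.1195.

c_gold ≈ 1.12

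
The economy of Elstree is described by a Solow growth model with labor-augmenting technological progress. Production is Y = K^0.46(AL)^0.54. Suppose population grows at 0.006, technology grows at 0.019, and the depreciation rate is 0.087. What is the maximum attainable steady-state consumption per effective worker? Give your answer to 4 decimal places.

c_gold ≈ 1.7990

The effective depreciation rate is n + g + δ = 0.006 + 0.019 + 0.087 = 0.112.
Maximizing c = f(k) − (n+g+δ)·k gives f'(k) = n+g+δ, i.e. 0.46·k^(0.46−1) = 0.112, so k_gold = (0.46/0.112)^(1/0.54) ≈ 13.6831.
y_gold = 13.6831^0.46 ≈ 3.3315.
c_gold = y_gold − (n+g+δ)·k_gold = 3.3315 − 0.112·13.6831 ≈ 1.7990.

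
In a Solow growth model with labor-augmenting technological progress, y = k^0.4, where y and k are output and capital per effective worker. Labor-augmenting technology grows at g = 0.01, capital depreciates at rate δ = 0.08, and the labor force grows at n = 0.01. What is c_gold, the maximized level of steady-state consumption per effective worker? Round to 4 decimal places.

n + g + δ = 0.01 + 0.01 + 0.08 = 0.1.
Golden rule sets MPK = n+g+δ: 0.4·k^(0.4−1) = 0.1, so k_gold = (0.4/0.1)^(1/0.6) ≈ 10.0794.
y_gold = 10.0794^0.4 ≈ 2.5198.
c_gold = y_gold − (n+g+δ)·k_gold = 2.5198 − 0.1·10.0794 ≈ 1.5119.

c_gold ≈ 1.5119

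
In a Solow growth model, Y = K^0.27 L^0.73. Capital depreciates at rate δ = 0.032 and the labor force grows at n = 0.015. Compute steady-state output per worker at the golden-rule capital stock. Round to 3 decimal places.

The effective depreciation rate is n + δ = 0.015 + 0.032 = 0.047.
Maximizing c = f(k) − (n+δ)·k gives f'(k) = n+δ, i.e. 0.27·k^(0.27−1) = 0.047, so k_gold = (0.27/0.047)^(1/0.73) ≈ 10.9671.
Output: y_gold = k_gold^0.27 = 10.9671^0.27 ≈ 1.9091.

y_gold ≈ 1.909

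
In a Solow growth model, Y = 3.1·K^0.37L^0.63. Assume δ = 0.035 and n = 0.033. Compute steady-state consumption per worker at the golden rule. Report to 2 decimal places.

Capital per worker breaks even when investment replaces (n + δ)·k; here n + δ = 0.068.
Setting f'(k) = n+δ gives 0.37·3.1·k^(0.37−1) = 0.068, hence k_gold = (0.37·3.1/0.068)^(1/0.63) ≈ 88.6555.
y_gold = 3.1·88.6555^0.37 ≈ 16.2934.
c_gold = y_gold − (n+δ)·k_gold = 16.2934 − 0.068·88.6555 ≈ 10.2649.

c_gold ≈ 10.26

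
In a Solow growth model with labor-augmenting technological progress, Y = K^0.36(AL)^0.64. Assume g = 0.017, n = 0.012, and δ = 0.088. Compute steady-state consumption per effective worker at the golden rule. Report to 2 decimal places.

The effective depreciation rate is n + g + δ = 0.012 + 0.017 + 0.088 = 0.117.
At the golden rule the marginal product of capital equals n+g+δ: 0.36·k^(0.36−1) = 0.117. Solving, k_gold = (0.36/0.117)^(1/0.64) ≈ 5.7900.
y_gold = 5.7900^0.36 ≈ 1.8818.
c_gold = y_gold − (n+g+δ)·k_gold = 1.8818 − 0.117·5.7900 ≈ 1.2043.

c_gold ≈ 1.20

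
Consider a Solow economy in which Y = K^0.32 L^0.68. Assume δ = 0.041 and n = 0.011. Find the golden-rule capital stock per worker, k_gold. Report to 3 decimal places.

Break-even investment rate: n + δ = 0.011 + 0.041 = 0.052.
Maximizing c = f(k) − (n+δ)·k gives f'(k) = n+δ, i.e. 0.32·k^(0.32−1) = 0.052, so k_gold = (0.32/0.052)^(1/0.68) ≈ 14.4714.

k_gold ≈ 14.471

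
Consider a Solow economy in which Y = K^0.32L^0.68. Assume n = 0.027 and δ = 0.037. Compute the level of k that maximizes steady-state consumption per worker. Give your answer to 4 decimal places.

k_gold ≈ 10.6634

n + δ = 0.027 + 0.037 = 0.064.
At the golden rule the marginal product of capital equals n+δ: 0.32·k^(0.32−1) = 0.064. Solving, k_gold = (0.32/0.064)^(1/0.68) ≈ 10.6634.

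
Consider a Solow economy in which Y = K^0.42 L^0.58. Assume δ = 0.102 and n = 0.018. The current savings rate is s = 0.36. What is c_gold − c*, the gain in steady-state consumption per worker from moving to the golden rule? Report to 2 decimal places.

Δc ≈ 0.02

Break-even investment rate: n + δ = 0.018 + 0.102 = 0.12.
Current steady state (s = 0.36): k* = (0.36/0.12)^(1/0.58) ≈ 6.6470, y* = 6.6470^0.42 ≈ 2.2157, c* = (1−0.36)·2.2157 ≈ 1.4180.
Maximizing c = f(k) − (n+δ)·k gives f'(k) = n+δ, i.e. 0.42·k^(0.42−1) = 0.12, so k_gold = (0.42/0.12)^(1/0.58) ≈ 8.6706.
y_gold = 8.6706^0.42 ≈ 2.4773, c_gold = y_gold − 0.12·k_gold ≈ 1.4368.
Gain: Δc = 1.4368 − 1.4180 ≈ 0.0188.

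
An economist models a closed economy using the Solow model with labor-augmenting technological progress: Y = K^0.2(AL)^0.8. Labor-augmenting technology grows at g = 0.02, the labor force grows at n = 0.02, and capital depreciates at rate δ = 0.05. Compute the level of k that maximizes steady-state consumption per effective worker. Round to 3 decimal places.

Capital per effective worker breaks even when investment replaces (n + g + δ)·k; here n + g + δ = 0.09.
Golden rule sets MPK = n+g+δ: 0.2·k^(0.2−1) = 0.09, so k_gold = (0.2/0.09)^(1/0.8) ≈ 2.7132.

k_gold ≈ 2.713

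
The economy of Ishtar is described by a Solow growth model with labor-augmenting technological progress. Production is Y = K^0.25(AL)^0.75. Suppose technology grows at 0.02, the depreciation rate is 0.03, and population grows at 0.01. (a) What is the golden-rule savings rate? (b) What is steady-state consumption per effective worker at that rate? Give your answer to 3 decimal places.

(a) s_gold = 0.250; (b) c_gold ≈ 1.207

n + g + δ = 0.01 + 0.02 + 0.03 = 0.06.
For Cobb-Douglas, s_gold equals capital's share: s_gold = 0.25.
At the golden rule the marginal product of capital equals n+g+δ: 0.25·k^(0.25−1) = 0.06. Solving, k_gold = (0.25/0.06)^(1/0.75) ≈ 6.7048.
y_gold = 6.7048^0.25 ≈ 1.6091; c_gold = (1−0.25)·y_gold ≈ 1.2069.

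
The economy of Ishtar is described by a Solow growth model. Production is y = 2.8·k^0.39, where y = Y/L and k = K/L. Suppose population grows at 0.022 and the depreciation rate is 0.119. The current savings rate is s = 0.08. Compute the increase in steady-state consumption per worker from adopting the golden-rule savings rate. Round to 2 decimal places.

Δc ≈ 2.86

n + δ = 0.022 + 0.119 = 0.141.
Current steady state (s = 0.08): k* = (0.08·2.8/0.141)^(1/0.61) ≈ 2.1358, y* = 2.8·2.1358^0.39 ≈ 3.7643, c* = (1−0.08)·3.7643 ≈ 3.4632.
Golden rule sets MPK = n+δ: 0.39·2.8·k^(0.39−1) = 0.141, so k_gold = (0.39·2.8/0.141)^(1/0.61) ≈ 28.6670.
y_gold = 2.8·28.6670^0.39 ≈ 10.3642, c_gold = y_gold − 0.141·k_gold ≈ 6.3222.
Gain: Δc = 6.3222 − 3.4632 ≈ 2.8590.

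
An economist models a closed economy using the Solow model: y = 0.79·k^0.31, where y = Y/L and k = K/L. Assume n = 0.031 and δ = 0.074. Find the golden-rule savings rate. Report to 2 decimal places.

s_gold = 0.31

The effective depreciation rate is n + δ = 0.031 + 0.074 = 0.105.
At the golden rule MPK = n+δ, and in any Cobb-Douglas steady state s = (n+δ)·k/y = MPK·k/y = capital's share 0.31.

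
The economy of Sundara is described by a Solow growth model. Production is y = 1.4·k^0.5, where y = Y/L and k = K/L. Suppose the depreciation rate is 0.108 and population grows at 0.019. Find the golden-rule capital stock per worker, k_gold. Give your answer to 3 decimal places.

n + δ = 0.019 + 0.108 = 0.127.
Golden rule sets MPK = n+δ: 0.5·1.4·k^(0.5−1) = 0.127, so k_gold = (0.5·1.4/0.127)^(1/0.5) ≈ 30.3801.

k_gold ≈ 30.380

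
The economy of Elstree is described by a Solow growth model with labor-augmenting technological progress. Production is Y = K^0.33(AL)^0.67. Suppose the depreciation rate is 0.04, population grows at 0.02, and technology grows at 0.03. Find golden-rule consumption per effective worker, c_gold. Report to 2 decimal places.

Break-even investment rate: n + g + δ = 0.02 + 0.03 + 0.04 = 0.09.
Golden rule sets MPK = n+g+δ: 0.33·k^(0.33−1) = 0.09, so k_gold = (0.33/0.09)^(1/0.67) ≈ 6.9534.
y_gold = 6.9534^0.33 ≈ 1.8964.
c_gold = y_gold − (n+g+δ)·k_gold = 1.8964 − 0.09·6.9534 ≈ 1.2706.

c_gold ≈ 1.27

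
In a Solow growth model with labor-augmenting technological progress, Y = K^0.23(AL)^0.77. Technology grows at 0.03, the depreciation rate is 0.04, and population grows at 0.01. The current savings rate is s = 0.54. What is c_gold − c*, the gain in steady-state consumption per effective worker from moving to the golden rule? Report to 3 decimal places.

Δc ≈ 0.242

Break-even investment rate: n + g + δ = 0.01 + 0.03 + 0.04 = 0.08.
Current steady state (s = 0.54): k* = (0.54/0.08)^(1/0.77) ≈ 11.9404, y* = 11.9404^0.23 ≈ 1.7689, c* = (1−0.54)·1.7689 ≈ 0.8137.
Setting f'(k) = n+g+δ gives 0.23·k^(0.23−1) = 0.08, hence k_gold = (0.23/0.08)^(1/0.77) ≈ 3.9412.
y_gold = 3.9412^0.23 ≈ 1.3709, c_gold = y_gold − 0.08·k_gold ≈ 1.0556.
Gain: Δc = 1.0556 − 0.8137 ≈ 0.2419.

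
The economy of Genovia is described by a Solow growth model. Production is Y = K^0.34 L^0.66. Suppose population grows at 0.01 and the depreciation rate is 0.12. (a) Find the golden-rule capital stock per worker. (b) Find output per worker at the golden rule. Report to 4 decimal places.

(a) k_gold ≈ 4.2917; (b) y_gold ≈ 1.6409

The effective depreciation rate is n + δ = 0.01 + 0.12 = 0.13.
Setting f'(k) = n+δ gives 0.34·k^(0.34−1) = 0.13, hence k_gold = (0.34/0.13)^(1/0.66) ≈ 4.2917.
y_gold = 4.2917^0.34 ≈ 1.6409.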